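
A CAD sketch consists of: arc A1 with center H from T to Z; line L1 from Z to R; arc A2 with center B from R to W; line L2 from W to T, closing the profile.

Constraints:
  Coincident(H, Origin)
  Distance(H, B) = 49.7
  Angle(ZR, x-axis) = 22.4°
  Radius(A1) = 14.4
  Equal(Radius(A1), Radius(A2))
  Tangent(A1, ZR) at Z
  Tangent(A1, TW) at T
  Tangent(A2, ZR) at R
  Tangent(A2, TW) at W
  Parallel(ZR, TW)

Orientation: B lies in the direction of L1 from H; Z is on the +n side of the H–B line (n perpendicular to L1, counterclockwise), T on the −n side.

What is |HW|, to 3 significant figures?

51.7

Tangency of A1 to both parallel lines with radius 14.4 puts Z and T at H ± 14.4·n: Z = (-5.49, 13.3), T = (5.49, -13.3). Equal radii place R and W the same way about B: R = B + 14.4·n = (40.5, 32.3), W = B − 14.4·n = (51.4, 5.63). Then |HW| = |W − H| = 51.7.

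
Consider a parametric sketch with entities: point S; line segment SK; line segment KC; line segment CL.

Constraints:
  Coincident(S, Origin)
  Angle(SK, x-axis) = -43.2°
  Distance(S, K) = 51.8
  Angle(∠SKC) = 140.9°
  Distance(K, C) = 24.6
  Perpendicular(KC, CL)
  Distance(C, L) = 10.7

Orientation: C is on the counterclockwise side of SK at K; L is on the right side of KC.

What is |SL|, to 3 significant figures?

78.0

∠SKC = 140.9°, so KC runs at -43.2° + (180° − 140.9°) = -4.10° from the x-axis; with |KC| = 24.6, C = K + 24.6·(cos -4.10°, sin -4.10°) = (62.3, -37.2). The perpendicularity gives CL at right angles to KC; with |CL| = 10.7 on the right of KC, L = C + 10.7·(-0.0715, -0.997) = (61.5, -47.9). Then |SL| = |L − S| = 78.0.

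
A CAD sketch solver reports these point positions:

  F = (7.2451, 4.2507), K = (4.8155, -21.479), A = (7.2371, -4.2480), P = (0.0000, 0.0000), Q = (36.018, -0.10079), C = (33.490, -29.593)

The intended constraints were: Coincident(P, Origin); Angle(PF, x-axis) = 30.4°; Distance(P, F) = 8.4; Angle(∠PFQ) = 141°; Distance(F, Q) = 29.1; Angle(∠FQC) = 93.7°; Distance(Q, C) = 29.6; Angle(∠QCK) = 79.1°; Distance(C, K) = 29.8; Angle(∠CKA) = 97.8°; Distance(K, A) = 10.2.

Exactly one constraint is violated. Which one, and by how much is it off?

Distance(K, A) = 10.2 — off by 7.20.

P = (0.00, 0.00) ✓; PF at 30.40° ✓; |PF| = 8.400 ✓; ∠PFQ = 141.0° ✓; |FQ| = 29.10 ✓; ∠FQC = 93.70° ✓; |QC| = 29.60 ✓; ∠QCK = 79.10° ✓; |CK| = 29.80 ✓; ∠CKA = 97.80° ✓; |KA| = 17.40 ✗.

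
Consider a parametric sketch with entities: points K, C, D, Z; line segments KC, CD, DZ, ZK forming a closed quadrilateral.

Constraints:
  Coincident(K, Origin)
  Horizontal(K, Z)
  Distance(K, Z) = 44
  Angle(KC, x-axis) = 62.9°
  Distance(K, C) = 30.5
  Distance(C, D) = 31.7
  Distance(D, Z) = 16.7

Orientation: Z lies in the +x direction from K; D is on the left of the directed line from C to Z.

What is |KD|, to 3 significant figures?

46.9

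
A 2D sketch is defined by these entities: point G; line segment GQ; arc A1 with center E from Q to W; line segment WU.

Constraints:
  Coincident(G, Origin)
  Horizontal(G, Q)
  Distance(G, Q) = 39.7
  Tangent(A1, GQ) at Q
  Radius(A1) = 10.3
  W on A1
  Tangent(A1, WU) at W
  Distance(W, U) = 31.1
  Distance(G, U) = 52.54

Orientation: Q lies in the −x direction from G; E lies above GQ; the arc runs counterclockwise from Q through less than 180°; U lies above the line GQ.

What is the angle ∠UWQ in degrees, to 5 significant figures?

133.06°

Checks: |EW| = 10.30 ✓; ∠(EW, WU) = 90.00° ✓; |WU| = 31.10 ✓; |GU| = 52.54 ✓.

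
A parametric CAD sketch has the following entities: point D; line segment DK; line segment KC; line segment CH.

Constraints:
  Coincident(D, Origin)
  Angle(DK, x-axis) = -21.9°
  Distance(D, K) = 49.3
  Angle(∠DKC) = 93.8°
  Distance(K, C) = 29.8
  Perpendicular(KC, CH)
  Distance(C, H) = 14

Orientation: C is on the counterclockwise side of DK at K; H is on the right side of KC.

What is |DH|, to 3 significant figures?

71.3

D is at the origin; DK runs at -21.9° with length 49.3, so K = 49.3·(cos -21.9°, sin -21.9°) = (45.7, -18.4). ∠DKC = 93.8°, so KC runs at -21.9° + (180° − 93.8°) = 64.3° from the x-axis; with |KC| = 29.8, C = K + 29.8·(cos 64.3°, sin 64.3°) = (58.7, 8.46). KC is perpendicular to CH; with |CH| = 14.0 on the right of KC, H = C + 14.0·(0.901, -0.434) = (71.3, 2.39). Then |DH| = |H − D| = 71.3.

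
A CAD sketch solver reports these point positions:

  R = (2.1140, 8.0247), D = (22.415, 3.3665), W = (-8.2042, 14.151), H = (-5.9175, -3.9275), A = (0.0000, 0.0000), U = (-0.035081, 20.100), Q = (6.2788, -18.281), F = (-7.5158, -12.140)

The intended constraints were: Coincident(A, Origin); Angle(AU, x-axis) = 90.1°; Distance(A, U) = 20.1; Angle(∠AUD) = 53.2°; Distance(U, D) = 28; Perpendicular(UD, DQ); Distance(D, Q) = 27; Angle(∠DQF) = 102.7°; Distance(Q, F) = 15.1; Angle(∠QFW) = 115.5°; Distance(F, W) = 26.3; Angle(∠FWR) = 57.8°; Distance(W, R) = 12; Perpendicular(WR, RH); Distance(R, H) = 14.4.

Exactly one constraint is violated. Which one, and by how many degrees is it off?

Perpendicular(WR, RH) — off by 3.20°.

A = (0.00, 0.00) ✓; AU at 90.10° ✓; |AU| = 20.10 ✓; ∠AUD = 53.20° ✓; |UD| = 28.00 ✓; ∠(UD, DQ) = 90.00° ✓; |DQ| = 27.00 ✓; ∠DQF = 102.7° ✓; |QF| = 15.10 ✓; ∠QFW = 115.5° ✓; |FW| = 26.30 ✓; ∠FWR = 57.80° ✓; |WR| = 12.00 ✓; ∠(WR, RH) = 93.20° ✗; |RH| = 14.40 ✓.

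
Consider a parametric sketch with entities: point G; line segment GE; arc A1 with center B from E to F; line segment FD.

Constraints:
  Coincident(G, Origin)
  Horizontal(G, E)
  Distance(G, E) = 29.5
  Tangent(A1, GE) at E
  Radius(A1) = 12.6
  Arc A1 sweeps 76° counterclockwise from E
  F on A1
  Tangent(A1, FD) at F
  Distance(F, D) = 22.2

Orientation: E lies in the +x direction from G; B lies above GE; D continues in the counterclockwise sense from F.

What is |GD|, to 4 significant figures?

56.43

G is at the origin; GE is horizontal with |GE| = 29.5 and E on the +x side, so E = (29.50, 0.000). Since A1 is tangent to GE there, BE ⟂ GE, so B = E + (0, 12.6) = (29.50, 12.60). On A1, E sits at bearing -90° from B; a 76° counterclockwise sweep puts F at bearing -14°, so F = B + 12.6·(cos -14°, sin -14°) = (41.73, 9.552). Tangency of A1 to FD means the radius BF is perpendicular to FD, so FD runs along (−sin -14°, cos -14°); with |FD| = 22.2, D = (47.10, 31.09). Then |GD| = |D − G| = 56.43.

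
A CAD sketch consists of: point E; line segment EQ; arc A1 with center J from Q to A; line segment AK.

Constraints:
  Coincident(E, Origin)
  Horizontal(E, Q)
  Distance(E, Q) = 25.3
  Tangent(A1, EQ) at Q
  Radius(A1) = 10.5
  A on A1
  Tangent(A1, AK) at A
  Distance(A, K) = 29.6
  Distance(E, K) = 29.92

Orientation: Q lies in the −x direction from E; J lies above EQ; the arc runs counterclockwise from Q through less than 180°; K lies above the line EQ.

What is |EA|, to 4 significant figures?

17.14

E is at the origin; EQ is horizontal with |EQ| = 25.3 and Q on the −x side, so Q = (-25.30, 0.000). The tangent condition forces JQ to be normal to EQ, so J = Q + (0, 10.5) = (-25.30, 10.50). Since JA ⟂ AK (tangency), |JK| = √(10.5² + 29.6²) = 31.41 regardless of where A sits on A1. So K lies on both circle(E, 29.92) and circle(J, 31.41); the above-EQ intersection is K = (-0.6116, 29.91). A is the foot of the tangent from K: A = (-16.42, 4.891).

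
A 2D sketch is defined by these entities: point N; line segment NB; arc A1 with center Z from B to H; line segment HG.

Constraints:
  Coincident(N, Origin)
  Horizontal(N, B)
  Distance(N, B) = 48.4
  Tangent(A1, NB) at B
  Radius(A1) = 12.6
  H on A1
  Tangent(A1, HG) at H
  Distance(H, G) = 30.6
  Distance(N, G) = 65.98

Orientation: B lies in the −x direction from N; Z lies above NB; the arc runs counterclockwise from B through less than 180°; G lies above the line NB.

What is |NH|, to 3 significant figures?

40.4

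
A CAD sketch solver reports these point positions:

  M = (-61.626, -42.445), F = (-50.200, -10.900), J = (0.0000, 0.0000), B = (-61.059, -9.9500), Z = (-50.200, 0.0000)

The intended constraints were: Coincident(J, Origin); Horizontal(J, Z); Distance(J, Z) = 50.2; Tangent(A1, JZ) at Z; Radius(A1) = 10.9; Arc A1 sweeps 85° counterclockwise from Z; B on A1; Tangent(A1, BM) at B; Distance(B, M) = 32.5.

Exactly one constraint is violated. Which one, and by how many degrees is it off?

Tangent(A1, BM) at B — off by 4.00°.

J = (0.00, 0.00) ✓; J.y = 0.00, Z.y = 0.00 ✓; |JZ| = 50.20 ✓; ∠(FZ, ZJ) = 90.00° ✓; |FZ| = 10.90 ✓; bearing(F→B) − bearing(F→Z) = 85.00° ✓; |FB| = 10.90 ✓; ∠(FB, BM) = 86.00° ✗; |BM| = 32.50 ✓.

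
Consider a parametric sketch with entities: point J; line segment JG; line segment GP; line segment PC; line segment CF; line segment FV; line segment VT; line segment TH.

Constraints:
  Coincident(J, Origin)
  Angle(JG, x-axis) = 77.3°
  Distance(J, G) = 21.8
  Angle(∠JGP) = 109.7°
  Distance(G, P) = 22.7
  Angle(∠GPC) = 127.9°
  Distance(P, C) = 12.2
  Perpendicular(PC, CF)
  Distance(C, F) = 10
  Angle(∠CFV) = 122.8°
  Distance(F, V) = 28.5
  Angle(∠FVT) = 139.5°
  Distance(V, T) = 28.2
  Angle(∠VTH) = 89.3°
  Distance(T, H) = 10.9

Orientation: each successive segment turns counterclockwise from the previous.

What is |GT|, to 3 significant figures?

26.0

J is at the origin; JG runs at 77.3° with length 21.8, so G = (4.79, 21.3). ∠JGP = 109.7° gives GP at 148° from the x-axis; with |GP| = 22.7, P = (-14.4, 33.4). ∠GPC = 127.9° gives PC at -160° from the x-axis; with |PC| = 12.2, C = (-25.9, 29.3). The perpendicularity gives CF at right angles to PC, so CF runs at -70.3°; with |CF| = 10.0, F = (-22.5, 19.9). ∠CFV = 122.8° gives FV at -13.1° from the x-axis; with |FV| = 28.5, V = (5.27, 13.4). ∠FVT = 139.5° gives VT at 27.4° from the x-axis; with |VT| = 28.2, T = (30.3, 26.4). Then |GT| = |T − G| = 26.0.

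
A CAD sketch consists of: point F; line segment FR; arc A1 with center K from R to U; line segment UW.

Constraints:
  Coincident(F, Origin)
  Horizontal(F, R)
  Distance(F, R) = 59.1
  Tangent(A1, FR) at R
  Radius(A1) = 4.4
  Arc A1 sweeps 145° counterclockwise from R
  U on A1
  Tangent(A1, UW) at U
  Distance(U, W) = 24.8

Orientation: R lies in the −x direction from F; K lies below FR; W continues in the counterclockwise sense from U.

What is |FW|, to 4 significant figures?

46.91

F is at the origin; FR is horizontal with |FR| = 59.1 and R on the −x side, so R = (-59.10, 0.000). Tangency of A1 to FR means the radius KR is perpendicular to FR, so K = R + (0, -4.4) = (-59.10, -4.400). On A1, R sits at bearing 90° from K; a 145° counterclockwise sweep puts U at bearing 235°, so U = K + 4.4·(cos 235°, sin 235°) = (-61.62, -8.004). A1 meets UW tangentially, so KU is at right angles to UW, so UW runs along (−sin 235°, cos 235°); with |UW| = 24.8, W = (-41.31, -22.23). Then |FW| = |W − F| = 46.91.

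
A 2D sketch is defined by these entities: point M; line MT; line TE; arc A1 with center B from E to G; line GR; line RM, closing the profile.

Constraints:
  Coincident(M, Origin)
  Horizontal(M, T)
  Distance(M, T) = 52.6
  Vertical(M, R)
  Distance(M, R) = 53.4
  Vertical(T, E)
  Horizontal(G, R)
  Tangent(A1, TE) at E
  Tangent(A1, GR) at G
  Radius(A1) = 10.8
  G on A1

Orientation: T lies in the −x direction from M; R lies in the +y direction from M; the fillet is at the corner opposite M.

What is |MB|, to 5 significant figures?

59.682

M and R share the same x with |MR| = 53.4 and R on the +y side, so R = (0.0000, 53.400). The virtual corner opposite M is at (-52.600, 53.400). The tangent condition forces BE to be normal to TE and since A1 is tangent to GR there, BG ⟂ GR, with radius 10.8, so the center B sits 10.8 in from both sides at B = (-41.800, 42.600). Then |MB| = |B − M| = 59.682.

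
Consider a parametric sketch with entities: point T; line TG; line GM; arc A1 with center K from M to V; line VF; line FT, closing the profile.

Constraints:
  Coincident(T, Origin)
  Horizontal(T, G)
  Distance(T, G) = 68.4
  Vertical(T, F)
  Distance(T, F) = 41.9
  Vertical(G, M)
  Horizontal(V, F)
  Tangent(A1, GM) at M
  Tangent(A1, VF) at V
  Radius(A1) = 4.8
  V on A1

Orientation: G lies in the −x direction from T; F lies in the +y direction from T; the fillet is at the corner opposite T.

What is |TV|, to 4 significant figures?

76.16

T is at the origin; TG is horizontal with |TG| = 68.4 and G on the −x side, so G = (-68.40, 0.000). T and F share the same x with |TF| = 41.9 and F on the +y side, so F = (0.000, 41.90). The virtual corner opposite T is at (-68.40, 41.90). Since A1 is tangent to GM there, KM ⟂ GM and since A1 is tangent to VF there, KV ⟂ VF, with radius 4.8, so the center K sits 4.8 in from both sides at K = (-63.60, 37.10). That places the tangent points at M = (-68.40, 37.10) on GM and V = (-63.60, 41.90) on VF. Then |TV| = |V − T| = 76.16.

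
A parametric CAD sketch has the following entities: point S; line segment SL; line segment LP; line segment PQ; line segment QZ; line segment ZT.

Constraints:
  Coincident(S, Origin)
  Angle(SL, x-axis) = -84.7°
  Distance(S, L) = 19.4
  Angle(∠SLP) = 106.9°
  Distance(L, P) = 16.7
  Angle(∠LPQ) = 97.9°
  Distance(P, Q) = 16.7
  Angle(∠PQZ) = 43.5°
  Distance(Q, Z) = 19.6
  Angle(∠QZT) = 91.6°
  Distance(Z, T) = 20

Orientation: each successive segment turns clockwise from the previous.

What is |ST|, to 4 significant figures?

37.00

S is at the origin; SL runs at -84.7° with length 19.4, so L = (1.792, -19.32). ∠SLP = 106.9° gives LP at -157.8° from the x-axis; with |LP| = 16.7, P = (-13.67, -25.63). ∠LPQ = 97.9° gives PQ at 120.1° from the x-axis; with |PQ| = 16.7, Q = (-22.05, -11.18). ∠PQZ = 43.5° gives QZ at -16.40° from the x-axis; with |QZ| = 19.6, Z = (-3.243, -16.71). ∠QZT = 91.6° gives ZT at -104.8° from the x-axis; with |ZT| = 20.0, T = (-8.352, -36.05). Then |ST| = |T − S| = 37.00.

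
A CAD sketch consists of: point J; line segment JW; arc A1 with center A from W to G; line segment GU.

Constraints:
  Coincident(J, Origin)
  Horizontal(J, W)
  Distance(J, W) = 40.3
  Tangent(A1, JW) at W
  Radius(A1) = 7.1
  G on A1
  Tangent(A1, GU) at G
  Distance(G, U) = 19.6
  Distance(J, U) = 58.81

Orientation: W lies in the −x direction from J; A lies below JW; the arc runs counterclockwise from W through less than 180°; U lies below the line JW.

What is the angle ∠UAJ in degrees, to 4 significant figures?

142.3°

Checks: |AG| = 7.100 ✓; ∠(AG, GU) = 90.00° ✓; |GU| = 19.60 ✓; |JU| = 58.81 ✓.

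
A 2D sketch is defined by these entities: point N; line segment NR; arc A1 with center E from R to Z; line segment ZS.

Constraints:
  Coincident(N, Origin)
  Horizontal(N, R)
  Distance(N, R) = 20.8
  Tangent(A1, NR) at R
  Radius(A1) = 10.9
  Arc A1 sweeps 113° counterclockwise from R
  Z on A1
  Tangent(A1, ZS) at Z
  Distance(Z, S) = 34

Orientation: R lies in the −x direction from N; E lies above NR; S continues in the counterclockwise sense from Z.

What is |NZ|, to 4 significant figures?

18.59

Tangency of A1 to NR means the radius ER is perpendicular to NR, so E = R + (0, 10.9) = (-20.80, 10.90). On A1, R sits at bearing -90° from E; a 113° counterclockwise sweep puts Z at bearing 23°, so Z = E + 10.9·(cos 23°, sin 23°) = (-10.77, 15.16). Then |NZ| = |Z − N| = 18.59.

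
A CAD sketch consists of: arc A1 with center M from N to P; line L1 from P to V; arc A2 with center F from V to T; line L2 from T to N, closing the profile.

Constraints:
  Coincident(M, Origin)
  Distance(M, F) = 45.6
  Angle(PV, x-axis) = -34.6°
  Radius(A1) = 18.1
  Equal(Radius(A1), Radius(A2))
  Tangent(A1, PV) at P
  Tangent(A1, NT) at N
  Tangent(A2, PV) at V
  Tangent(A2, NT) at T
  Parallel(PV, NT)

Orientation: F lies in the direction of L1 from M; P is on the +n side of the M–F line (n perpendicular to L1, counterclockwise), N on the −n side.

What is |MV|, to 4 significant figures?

49.06

The slot axis is L1's direction at -34.6°, so u = (cos -34.6°, sin -34.6°) = (0.8231, -0.5678) and n = (−sin -34.6°, cos -34.6°) = (0.5678, 0.8231). M is at the origin and F lies 45.6 along u from M, so F = 45.6·u = (37.54, -25.89). Tangency of A1 to both parallel lines with radius 18.1 puts P and N at M ± 18.1·n: P = (10.28, 14.90), N = (-10.28, -14.90). Equal radii place V and T the same way about F: V = F + 18.1·n = (47.81, -10.99), T = F − 18.1·n = (27.26, -40.79). Then |MV| = |V − M| = 49.06.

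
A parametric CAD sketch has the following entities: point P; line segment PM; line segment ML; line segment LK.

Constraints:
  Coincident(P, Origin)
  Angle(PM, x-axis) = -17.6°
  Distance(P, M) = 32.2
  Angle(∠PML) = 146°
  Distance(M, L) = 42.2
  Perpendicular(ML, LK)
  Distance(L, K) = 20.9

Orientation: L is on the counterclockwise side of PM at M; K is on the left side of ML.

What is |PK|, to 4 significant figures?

68.96

P is at the origin; PM runs at -17.6° with length 32.2, so M = 32.2·(cos -17.6°, sin -17.6°) = (30.69, -9.736). ∠PML = 146.0°, so ML runs at -17.6° + (180° − 146.0°) = 16.40° from the x-axis; with |ML| = 42.2, L = M + 42.2·(cos 16.40°, sin 16.40°) = (71.18, 2.178). ML ⟂ LK; with |LK| = 20.9 on the left of ML, K = L + 20.9·(-0.2823, 0.9593) = (65.27, 22.23). Then |PK| = |K − P| = 68.96.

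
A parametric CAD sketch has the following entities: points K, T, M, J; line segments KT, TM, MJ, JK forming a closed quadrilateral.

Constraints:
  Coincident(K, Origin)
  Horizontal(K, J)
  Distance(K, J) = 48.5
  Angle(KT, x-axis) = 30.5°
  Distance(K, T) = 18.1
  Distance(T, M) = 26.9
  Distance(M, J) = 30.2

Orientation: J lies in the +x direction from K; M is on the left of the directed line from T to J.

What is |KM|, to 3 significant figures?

44.8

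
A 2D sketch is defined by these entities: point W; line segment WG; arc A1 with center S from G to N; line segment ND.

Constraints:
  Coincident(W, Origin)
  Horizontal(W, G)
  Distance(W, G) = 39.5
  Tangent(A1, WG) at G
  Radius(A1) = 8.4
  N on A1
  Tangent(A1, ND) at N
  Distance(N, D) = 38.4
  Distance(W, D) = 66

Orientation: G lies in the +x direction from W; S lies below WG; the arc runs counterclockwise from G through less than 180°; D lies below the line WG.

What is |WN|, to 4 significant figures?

33.76

W is at the origin; W and G share the same y with |WG| = 39.5 and G on the +x side, so G = (39.50, 0.000). Tangency of A1 to WG means the radius SG is perpendicular to WG, so S = G + (0, -8.4) = (39.50, -8.400). Since SN ⟂ ND (tangency), |SD| = √(8.4² + 38.4²) = 39.31 regardless of where N sits on A1. So D lies on both circle(W, 66.0) and circle(S, 39.31); the below-WG intersection is D = (46.20, -47.13). N is the foot of the tangent from D: N = (31.72, -11.57).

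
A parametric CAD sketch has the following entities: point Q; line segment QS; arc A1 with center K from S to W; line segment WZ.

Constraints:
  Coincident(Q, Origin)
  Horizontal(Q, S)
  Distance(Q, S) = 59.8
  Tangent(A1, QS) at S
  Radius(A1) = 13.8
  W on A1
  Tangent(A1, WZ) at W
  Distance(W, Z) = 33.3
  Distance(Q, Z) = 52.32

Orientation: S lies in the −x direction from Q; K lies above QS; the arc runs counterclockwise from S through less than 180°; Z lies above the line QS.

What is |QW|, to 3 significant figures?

47.8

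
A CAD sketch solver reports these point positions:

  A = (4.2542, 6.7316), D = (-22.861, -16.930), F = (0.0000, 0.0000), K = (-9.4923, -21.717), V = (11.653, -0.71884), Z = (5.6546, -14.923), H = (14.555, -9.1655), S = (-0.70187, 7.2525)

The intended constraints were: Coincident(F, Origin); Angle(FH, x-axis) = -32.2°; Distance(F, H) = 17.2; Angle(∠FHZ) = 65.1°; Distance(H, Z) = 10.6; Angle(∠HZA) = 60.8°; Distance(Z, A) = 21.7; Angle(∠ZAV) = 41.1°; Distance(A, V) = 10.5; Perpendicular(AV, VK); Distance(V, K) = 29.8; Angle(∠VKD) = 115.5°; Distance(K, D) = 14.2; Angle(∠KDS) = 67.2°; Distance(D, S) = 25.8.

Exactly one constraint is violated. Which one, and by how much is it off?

Distance(D, S) = 25.8 — off by 7.00.

F = (0.00, 0.00) ✓; FH at -32.20° ✓; |FH| = 17.20 ✓; ∠FHZ = 65.10° ✓; |HZ| = 10.60 ✓; ∠HZA = 60.80° ✓; |ZA| = 21.70 ✓; ∠ZAV = 41.10° ✓; |AV| = 10.50 ✓; ∠(AV, VK) = 90.00° ✓; |VK| = 29.80 ✓; ∠VKD = 115.5° ✓; |KD| = 14.20 ✓; ∠KDS = 67.20° ✓; |DS| = 32.80 ✗.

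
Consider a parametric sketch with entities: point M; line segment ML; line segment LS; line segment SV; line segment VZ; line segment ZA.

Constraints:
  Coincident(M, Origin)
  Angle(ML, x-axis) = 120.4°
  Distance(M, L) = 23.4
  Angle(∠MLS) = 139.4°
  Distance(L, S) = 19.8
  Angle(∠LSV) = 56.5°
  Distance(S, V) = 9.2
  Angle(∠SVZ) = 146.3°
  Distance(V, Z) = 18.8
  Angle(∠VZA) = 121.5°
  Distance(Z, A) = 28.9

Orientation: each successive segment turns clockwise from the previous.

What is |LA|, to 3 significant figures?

26.1

∠SVZ = 146.3° gives VZ at -77.4° from the x-axis; with |VZ| = 18.8, Z = (2.42, 15.0). ∠VZA = 121.5° gives ZA at -136° from the x-axis; with |ZA| = 28.9, A = (-18.3, -5.15). Then |LA| = |A − L| = 26.1.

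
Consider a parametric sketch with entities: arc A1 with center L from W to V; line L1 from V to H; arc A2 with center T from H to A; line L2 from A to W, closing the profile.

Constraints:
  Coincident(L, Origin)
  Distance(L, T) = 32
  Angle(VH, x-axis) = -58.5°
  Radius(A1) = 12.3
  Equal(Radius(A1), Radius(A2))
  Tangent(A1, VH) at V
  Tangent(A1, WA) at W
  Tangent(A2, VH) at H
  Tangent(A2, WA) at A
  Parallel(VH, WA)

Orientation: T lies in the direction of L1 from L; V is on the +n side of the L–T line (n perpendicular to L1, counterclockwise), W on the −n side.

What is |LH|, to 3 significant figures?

34.3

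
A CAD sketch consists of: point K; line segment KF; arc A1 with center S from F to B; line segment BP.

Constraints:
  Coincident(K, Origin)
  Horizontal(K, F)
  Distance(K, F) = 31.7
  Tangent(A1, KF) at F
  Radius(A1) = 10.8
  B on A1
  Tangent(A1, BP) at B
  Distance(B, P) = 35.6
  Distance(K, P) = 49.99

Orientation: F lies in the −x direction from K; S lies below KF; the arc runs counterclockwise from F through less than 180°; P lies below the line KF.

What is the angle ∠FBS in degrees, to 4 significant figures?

27.08°

Checks: |SB| = 10.80 ✓; ∠(SB, BP) = 90.00° ✓; |BP| = 35.60 ✓; |KP| = 49.99 ✓.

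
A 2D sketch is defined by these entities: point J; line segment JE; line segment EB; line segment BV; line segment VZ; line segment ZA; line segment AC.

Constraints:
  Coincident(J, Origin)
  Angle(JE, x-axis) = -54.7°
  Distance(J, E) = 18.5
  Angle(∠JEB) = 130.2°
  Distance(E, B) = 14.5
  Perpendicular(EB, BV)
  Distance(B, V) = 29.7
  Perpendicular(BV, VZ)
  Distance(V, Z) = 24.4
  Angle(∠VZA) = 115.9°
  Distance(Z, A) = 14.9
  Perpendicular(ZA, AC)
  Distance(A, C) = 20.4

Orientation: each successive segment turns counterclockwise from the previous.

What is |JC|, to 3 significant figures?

15.4

J is at the origin; JE runs at -54.7° with length 18.5, so E = (10.7, -15.1). ∠JEB = 130.2° gives EB at -4.90° from the x-axis; with |EB| = 14.5, B = (25.1, -16.3). EB ⟂ BV, so BV runs at 85.1°; with |BV| = 29.7, V = (27.7, 13.3). The perpendicularity gives VZ at right angles to BV, so VZ runs at 175°; with |VZ| = 24.4, Z = (3.36, 15.3). ∠VZA = 115.9° gives ZA at -121° from the x-axis; with |ZA| = 14.9, A = (-4.27, 2.54). ZA ⟂ AC, so AC runs at -30.8°; with |AC| = 20.4, C = (13.3, -7.91). Then |JC| = |C − J| = 15.4.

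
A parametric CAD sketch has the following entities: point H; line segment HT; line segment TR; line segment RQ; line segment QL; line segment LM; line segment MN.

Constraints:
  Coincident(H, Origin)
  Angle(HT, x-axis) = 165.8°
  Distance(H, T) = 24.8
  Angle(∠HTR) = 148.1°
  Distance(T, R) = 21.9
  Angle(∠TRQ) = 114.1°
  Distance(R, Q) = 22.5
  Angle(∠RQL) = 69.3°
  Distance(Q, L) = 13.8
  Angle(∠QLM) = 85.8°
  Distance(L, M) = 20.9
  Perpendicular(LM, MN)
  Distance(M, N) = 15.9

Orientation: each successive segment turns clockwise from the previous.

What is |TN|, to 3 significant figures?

33.5

H is at the origin; HT runs at 165.8° with length 24.8, so T = (-24.0, 6.08). ∠HTR = 148.1° gives TR at 134° from the x-axis; with |TR| = 21.9, R = (-39.2, 21.9). ∠TRQ = 114.1° gives RQ at 68.0° from the x-axis; with |RQ| = 22.5, Q = (-30.8, 42.7). ∠RQL = 69.3° gives QL at -42.7° from the x-axis; with |QL| = 13.8, L = (-20.7, 33.4). ∠QLM = 85.8° gives LM at -137° from the x-axis; with |LM| = 20.9, M = (-35.9, 19.1). LM ⟂ MN, so MN runs at 133°; with |MN| = 15.9, N = (-46.8, 30.7). Then |TN| = |N − T| = 33.5.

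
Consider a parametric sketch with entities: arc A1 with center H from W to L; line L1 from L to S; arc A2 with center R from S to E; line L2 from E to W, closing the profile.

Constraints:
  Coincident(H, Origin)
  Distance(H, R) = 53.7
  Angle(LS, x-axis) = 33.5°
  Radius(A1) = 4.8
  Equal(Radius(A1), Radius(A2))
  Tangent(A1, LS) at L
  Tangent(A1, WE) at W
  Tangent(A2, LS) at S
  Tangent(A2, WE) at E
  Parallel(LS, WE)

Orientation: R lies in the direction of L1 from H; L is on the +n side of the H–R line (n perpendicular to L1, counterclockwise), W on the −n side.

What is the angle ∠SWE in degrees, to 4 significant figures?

10.14°

The slot axis is L1's direction at 33.5°, so u = (cos 33.5°, sin 33.5°) = (0.8339, 0.5519) and n = (−sin 33.5°, cos 33.5°) = (-0.5519, 0.8339). H is at the origin and R lies 53.7 along u from H, so R = 53.7·u = (44.78, 29.64). Tangency of A1 to both parallel lines with radius 4.8 puts L and W at H ± 4.8·n: L = (-2.649, 4.003), W = (2.649, -4.003). Equal radii place S and E the same way about R: S = R + 4.8·n = (42.13, 33.64), E = R − 4.8·n = (47.43, 25.64). Then cos ∠SWE = WS·WE / (|WS||WE|), giving 10.14°.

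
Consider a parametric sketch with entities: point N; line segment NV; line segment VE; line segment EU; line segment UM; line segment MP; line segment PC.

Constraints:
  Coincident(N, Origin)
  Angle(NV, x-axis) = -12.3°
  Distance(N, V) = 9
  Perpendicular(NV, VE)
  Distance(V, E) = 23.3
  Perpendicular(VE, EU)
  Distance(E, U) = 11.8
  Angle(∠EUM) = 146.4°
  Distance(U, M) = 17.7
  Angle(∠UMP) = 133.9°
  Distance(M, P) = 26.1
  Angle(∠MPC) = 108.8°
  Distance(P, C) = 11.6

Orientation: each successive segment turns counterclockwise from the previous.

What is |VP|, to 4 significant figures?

33.50

N is at the origin; NV runs at -12.3° with length 9.0, so V = (8.793, -1.917). The perpendicularity gives VE at right angles to NV, so VE runs at 77.70°; with |VE| = 23.3, E = (13.76, 20.85). VE is perpendicular to EU, so EU runs at 167.7°; with |EU| = 11.8, U = (2.228, 23.36). ∠EUM = 146.4° gives UM at -158.7° from the x-axis; with |UM| = 17.7, M = (-14.26, 16.93). ∠UMP = 133.9° gives MP at -112.6° from the x-axis; with |MP| = 26.1, P = (-24.29, -7.164). Then |VP| = |P − V| = 33.50.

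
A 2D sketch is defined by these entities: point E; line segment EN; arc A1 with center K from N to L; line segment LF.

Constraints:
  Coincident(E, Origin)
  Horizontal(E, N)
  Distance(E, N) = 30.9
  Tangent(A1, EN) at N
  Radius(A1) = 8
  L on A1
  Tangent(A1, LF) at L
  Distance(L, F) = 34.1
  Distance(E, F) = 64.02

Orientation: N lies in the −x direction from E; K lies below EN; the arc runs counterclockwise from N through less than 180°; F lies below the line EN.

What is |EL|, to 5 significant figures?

38.181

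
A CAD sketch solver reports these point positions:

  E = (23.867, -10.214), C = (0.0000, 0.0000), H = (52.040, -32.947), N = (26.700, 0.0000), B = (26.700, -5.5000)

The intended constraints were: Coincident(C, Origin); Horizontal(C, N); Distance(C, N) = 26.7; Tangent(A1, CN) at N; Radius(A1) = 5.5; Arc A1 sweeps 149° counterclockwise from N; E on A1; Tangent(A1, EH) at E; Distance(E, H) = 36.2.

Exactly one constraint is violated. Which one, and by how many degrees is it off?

Tangent(A1, EH) at E — off by 7.90°.

C = (0.00, 0.00) ✓; C.y = 0.00, N.y = 0.00 ✓; |CN| = 26.70 ✓; ∠(BN, NC) = 90.00° ✓; |BN| = 5.500 ✓; bearing(B→E) − bearing(B→N) = 149.0° ✓; |BE| = 5.500 ✓; ∠(BE, EH) = 97.90° ✗; |EH| = 36.20 ✓.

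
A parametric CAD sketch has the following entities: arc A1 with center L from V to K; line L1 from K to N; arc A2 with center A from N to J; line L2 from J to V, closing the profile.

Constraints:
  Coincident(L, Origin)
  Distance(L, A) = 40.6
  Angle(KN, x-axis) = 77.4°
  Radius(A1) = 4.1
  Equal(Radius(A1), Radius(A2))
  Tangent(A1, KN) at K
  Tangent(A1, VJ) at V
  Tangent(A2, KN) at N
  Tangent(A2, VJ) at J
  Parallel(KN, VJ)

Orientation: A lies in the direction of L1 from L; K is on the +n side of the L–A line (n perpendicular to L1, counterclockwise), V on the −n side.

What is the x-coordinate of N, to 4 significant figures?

4.855

The slot axis is L1's direction at 77.4°, so u = (cos 77.4°, sin 77.4°) = (0.2181, 0.9759) and n = (−sin 77.4°, cos 77.4°) = (-0.9759, 0.2181). L is at the origin and A lies 40.6 along u from L, so A = 40.6·u = (8.857, 39.62). Tangency of A1 to both parallel lines with radius 4.1 puts K and V at L ± 4.1·n: K = (-4.001, 0.8944), V = (4.001, -0.8944). Equal radii place N and J the same way about A: N = A + 4.1·n = (4.855, 40.52), J = A − 4.1·n = (12.86, 38.73). So N.x = 4.855.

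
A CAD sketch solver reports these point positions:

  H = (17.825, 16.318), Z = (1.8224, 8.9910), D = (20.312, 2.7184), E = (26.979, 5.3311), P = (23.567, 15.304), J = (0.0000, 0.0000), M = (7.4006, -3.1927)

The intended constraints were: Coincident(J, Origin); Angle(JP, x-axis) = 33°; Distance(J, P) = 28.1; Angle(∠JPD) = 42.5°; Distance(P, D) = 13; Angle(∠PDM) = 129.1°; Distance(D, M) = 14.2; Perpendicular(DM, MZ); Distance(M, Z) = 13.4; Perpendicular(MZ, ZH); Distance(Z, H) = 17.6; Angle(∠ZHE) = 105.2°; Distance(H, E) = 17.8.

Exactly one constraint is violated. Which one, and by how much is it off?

Distance(H, E) = 17.8 — off by 3.50.

J = (0.00, 0.00) ✓; JP at 33.00° ✓; |JP| = 28.10 ✓; ∠JPD = 42.50° ✓; |PD| = 13.00 ✓; ∠PDM = 129.1° ✓; |DM| = 14.20 ✓; ∠(DM, MZ) = 90.00° ✓; |MZ| = 13.40 ✓; ∠(MZ, ZH) = 90.00° ✓; |ZH| = 17.60 ✓; ∠ZHE = 105.2° ✓; |HE| = 14.30 ✗.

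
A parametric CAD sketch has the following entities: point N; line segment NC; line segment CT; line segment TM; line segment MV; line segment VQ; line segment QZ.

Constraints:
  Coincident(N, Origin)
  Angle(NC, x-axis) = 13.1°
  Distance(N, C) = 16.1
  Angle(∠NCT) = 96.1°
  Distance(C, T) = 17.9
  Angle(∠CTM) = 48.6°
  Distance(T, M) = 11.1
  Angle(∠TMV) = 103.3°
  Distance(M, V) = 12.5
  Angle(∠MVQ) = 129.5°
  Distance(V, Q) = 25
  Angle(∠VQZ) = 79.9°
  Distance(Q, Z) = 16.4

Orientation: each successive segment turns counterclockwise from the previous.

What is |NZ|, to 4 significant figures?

40.49

N is at the origin; NC runs at 13.1° with length 16.1, so C = (15.68, 3.649). ∠NCT = 96.1° gives CT at 97.00° from the x-axis; with |CT| = 17.9, T = (13.50, 21.42). ∠CTM = 48.6° gives TM at -131.6° from the x-axis; with |TM| = 11.1, M = (6.130, 13.12). ∠TMV = 103.3° gives MV at -54.90° from the x-axis; with |MV| = 12.5, V = (13.32, 2.888). ∠MVQ = 129.5° gives VQ at -4.400° from the x-axis; with |VQ| = 25.0, Q = (38.24, 0.9703). ∠VQZ = 79.9° gives QZ at 95.70° from the x-axis; with |QZ| = 16.4, Z = (36.62, 17.29). Then |NZ| = |Z − N| = 40.49.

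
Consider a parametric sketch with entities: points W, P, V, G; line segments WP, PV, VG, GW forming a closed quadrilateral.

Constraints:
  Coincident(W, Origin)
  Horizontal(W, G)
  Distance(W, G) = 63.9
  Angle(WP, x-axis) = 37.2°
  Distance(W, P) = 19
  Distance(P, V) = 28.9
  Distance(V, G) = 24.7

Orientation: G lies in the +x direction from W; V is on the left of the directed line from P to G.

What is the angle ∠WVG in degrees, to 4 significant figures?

125.9°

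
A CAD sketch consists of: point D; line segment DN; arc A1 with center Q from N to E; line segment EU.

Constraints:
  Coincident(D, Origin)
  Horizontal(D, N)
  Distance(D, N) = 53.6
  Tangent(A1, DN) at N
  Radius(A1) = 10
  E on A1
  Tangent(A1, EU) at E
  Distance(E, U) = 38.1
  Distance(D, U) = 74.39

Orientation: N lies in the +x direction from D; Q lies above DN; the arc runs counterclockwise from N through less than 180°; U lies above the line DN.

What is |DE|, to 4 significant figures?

64.52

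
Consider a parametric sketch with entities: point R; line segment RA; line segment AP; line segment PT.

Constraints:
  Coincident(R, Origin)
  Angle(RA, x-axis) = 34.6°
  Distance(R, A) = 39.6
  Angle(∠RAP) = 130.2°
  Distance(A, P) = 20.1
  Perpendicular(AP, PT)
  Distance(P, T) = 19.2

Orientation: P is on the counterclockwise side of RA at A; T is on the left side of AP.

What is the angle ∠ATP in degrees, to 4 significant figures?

46.31°

∠RAP = 130.2°, so AP runs at 34.6° + (180° − 130.2°) = 84.40° from the x-axis; with |AP| = 20.1, P = A + 20.1·(cos 84.40°, sin 84.40°) = (34.56, 42.49). The perpendicularity gives PT at right angles to AP; with |PT| = 19.2 on the left of AP, T = P + 19.2·(-0.9952, 0.09758) = (15.45, 44.36). Then cos ∠ATP = TA·TP / (|TA||TP|), giving 46.31°.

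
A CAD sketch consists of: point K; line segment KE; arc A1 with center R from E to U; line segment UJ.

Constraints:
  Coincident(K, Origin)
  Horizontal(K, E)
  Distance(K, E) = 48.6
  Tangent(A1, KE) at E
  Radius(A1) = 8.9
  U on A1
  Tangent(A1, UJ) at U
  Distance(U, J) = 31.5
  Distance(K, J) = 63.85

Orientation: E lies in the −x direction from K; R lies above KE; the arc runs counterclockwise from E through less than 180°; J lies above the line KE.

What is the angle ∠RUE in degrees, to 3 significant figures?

37.3°

Checks: |RU| = 8.900 ✓; ∠(RU, UJ) = 90.00° ✓; |UJ| = 31.50 ✓; |KJ| = 63.85 ✓.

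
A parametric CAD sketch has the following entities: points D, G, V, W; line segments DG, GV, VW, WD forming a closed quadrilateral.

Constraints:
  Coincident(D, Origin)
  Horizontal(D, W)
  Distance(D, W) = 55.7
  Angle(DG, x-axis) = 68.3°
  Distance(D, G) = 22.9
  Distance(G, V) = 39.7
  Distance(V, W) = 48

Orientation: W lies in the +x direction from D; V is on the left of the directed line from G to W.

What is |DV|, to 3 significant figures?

60.5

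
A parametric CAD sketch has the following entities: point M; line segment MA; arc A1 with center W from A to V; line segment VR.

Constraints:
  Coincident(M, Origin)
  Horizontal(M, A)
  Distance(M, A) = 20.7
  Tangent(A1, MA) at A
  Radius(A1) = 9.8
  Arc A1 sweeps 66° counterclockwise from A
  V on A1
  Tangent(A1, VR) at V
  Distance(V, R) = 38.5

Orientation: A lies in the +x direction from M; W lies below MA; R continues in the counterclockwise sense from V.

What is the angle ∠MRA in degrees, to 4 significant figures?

25.53°

M is at the origin; MA is horizontal with |MA| = 20.7 and A on the +x side, so A = (20.70, 0.000). Tangency of A1 to MA means the radius WA is perpendicular to MA, so W = A + (0, -9.8) = (20.70, -9.800). On A1, A sits at bearing 90° from W; a 66° counterclockwise sweep puts V at bearing 156°, so V = W + 9.8·(cos 156°, sin 156°) = (11.75, -5.814). Since A1 is tangent to VR there, WV ⟂ VR, so VR runs along (−sin 156°, cos 156°); with |VR| = 38.5, R = (-3.912, -40.99). Then cos ∠MRA = RM·RA / (|RM||RA|), giving 25.53°.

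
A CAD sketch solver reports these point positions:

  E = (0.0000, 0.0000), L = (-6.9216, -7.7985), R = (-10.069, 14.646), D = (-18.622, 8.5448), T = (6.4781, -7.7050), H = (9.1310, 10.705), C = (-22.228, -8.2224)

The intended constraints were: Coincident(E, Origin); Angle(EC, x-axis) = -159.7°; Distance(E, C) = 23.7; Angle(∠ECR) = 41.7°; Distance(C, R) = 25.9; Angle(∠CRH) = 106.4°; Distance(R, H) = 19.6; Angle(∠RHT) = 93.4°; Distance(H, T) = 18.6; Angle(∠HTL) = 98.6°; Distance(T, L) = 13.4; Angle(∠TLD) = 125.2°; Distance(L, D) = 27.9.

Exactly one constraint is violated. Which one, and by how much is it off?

Distance(L, D) = 27.9 — off by 7.80.

E = (0.00, 0.00) ✓; EC at -159.7° ✓; |EC| = 23.70 ✓; ∠ECR = 41.70° ✓; |CR| = 25.90 ✓; ∠CRH = 106.4° ✓; |RH| = 19.60 ✓; ∠RHT = 93.40° ✓; |HT| = 18.60 ✓; ∠HTL = 98.60° ✓; |TL| = 13.40 ✓; ∠TLD = 125.2° ✓; |LD| = 20.10 ✗.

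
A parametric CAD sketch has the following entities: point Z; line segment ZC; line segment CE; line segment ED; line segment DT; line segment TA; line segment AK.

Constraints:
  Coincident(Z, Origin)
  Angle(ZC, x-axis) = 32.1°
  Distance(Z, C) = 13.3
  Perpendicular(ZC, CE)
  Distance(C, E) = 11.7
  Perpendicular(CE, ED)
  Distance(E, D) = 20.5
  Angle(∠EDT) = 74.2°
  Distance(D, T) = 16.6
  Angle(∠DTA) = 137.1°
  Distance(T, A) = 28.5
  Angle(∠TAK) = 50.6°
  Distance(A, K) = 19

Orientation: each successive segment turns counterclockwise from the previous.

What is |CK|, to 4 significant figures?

5.701

∠DTA = 137.1° gives TA at 0.8000° from the x-axis; with |TA| = 28.5, A = (28.50, -4.646). ∠TAK = 50.6° gives AK at 130.2° from the x-axis; with |AK| = 19.0, K = (16.23, 9.866). Then |CK| = |K − C| = 5.701.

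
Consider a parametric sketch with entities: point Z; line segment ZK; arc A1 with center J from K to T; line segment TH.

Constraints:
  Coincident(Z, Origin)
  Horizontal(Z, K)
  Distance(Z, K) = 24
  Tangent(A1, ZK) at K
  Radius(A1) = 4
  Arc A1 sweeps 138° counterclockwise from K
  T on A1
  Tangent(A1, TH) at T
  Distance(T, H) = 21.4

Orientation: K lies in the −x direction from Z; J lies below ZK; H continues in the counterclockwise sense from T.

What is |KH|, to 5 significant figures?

25.066

Z is at the origin; Z and K share the same y with |ZK| = 24.0 and K on the −x side, so K = (-24.000, 0.0000). A1 meets ZK tangentially, so JK is at right angles to ZK, so J = K + (0, -4) = (-24.000, -4.0000). On A1, K sits at bearing 90° from J; a 138° counterclockwise sweep puts T at bearing 228°, so T = J + 4.0·(cos 228°, sin 228°) = (-26.677, -6.9726). Since A1 is tangent to TH there, JT ⟂ TH, so TH runs along (−sin 228°, cos 228°); with |TH| = 21.4, H = (-10.773, -21.292). Then |KH| = |H − K| = 25.066.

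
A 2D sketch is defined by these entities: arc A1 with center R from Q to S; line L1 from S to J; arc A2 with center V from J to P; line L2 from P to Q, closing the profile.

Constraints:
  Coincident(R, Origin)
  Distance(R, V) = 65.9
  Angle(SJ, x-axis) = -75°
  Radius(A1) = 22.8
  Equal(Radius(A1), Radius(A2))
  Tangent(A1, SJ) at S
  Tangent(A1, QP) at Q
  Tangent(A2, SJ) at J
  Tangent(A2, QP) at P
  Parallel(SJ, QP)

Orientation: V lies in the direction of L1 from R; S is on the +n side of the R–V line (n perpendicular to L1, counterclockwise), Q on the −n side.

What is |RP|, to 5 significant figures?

69.733

Tangency of A1 to both parallel lines with radius 22.8 puts S and Q at R ± 22.8·n: S = (22.023, 5.9011), Q = (-22.023, -5.9011). Equal radii place J and P the same way about V: J = V + 22.8·n = (39.079, -57.753), P = V − 22.8·n = (-4.9669, -69.556). Then |RP| = |P − R| = 69.733.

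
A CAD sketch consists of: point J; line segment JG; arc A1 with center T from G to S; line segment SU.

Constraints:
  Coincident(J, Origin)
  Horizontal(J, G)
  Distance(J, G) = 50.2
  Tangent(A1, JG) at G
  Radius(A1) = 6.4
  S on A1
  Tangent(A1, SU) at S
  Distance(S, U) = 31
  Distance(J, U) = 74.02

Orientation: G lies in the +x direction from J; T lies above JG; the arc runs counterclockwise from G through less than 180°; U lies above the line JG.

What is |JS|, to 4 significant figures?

56.47

Checks: |TS| = 6.400 ✓; ∠(TS, SU) = 90.00° ✓; |SU| = 31.00 ✓; |JU| = 74.02 ✓.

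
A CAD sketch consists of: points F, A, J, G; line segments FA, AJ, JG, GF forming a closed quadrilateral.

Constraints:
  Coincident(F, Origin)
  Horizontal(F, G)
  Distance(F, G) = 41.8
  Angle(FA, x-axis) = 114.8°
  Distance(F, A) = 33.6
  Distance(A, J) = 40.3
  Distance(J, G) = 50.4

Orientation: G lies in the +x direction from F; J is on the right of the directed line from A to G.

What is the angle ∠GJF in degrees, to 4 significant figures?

39.60°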